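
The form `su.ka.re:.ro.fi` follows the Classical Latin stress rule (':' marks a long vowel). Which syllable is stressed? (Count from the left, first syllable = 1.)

3

Classical Latin: stress the penult if heavy (long vowel or closed), else the antepenult.
Weights: 3 re: H, 4 ro L, 5 fi L.
The penult (syllable 4, ro) is light, so stress falls on the antepenult (syllable 3, re:).
Stress on syllable 3: su.ka.ˈre:.ro.fi.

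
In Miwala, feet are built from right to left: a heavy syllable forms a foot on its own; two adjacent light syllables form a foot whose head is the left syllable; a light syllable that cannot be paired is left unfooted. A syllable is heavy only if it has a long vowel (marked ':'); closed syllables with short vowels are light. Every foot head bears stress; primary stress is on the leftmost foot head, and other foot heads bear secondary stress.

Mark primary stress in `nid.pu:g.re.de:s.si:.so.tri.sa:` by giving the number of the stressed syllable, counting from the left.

2

Weights: 1 nid L, 2 pu:g H, 3 re L, 4 de:s H, 5 si: H, 6 so L, 7 tri L, 8 sa: H.
Parse right to left (heavy = foot alone; LL = one foot; stranded L unfooted): nid (ˈpu:g) re (ˈde:s) (ˈsi:) (ˈso.tri) (ˈsa:).
Foot heads: 2, 4, 5, 6, 8.
Primary stress on the leftmost head = syllable 2.
Primary stress: syllable 2 → nid.ˈpu:g.re.de:s.si:.so.tri.sa:.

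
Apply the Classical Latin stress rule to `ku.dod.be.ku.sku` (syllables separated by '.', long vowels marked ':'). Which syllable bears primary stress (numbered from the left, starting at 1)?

3

Classical Latin: stress the penult if heavy (long vowel or closed), else the antepenult.
Weights: 3 be L, 4 ku L, 5 sku L.
The penult (syllable 4, ku) is light, so stress falls on the antepenult (syllable 3, be).
Stress on syllable 3: ku.dod.ˈbe.ku.sku.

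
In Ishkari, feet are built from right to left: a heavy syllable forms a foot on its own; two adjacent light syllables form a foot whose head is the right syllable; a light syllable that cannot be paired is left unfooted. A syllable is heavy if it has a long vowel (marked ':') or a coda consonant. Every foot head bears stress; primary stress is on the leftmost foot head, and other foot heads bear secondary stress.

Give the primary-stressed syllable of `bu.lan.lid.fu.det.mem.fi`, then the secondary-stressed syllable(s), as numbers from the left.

primary 2, secondary 3, 5, 6

Weights: 1 bu L, 2 lan H, 3 lid H, 4 fu L, 5 det H, 6 mem H, 7 fi L.
Parse right to left (heavy = foot alone; LL = one foot; stranded L unfooted): bu (ˈlan) (ˈlid) fu (ˈdet) (ˈmem) fi.
Foot heads: 2, 3, 5, 6.
Primary stress on the leftmost head = syllable 2.
Secondary stress on 3, 5, 6: bu.ˈlan.ˌlid.fu.ˌdet.ˌmem.fi.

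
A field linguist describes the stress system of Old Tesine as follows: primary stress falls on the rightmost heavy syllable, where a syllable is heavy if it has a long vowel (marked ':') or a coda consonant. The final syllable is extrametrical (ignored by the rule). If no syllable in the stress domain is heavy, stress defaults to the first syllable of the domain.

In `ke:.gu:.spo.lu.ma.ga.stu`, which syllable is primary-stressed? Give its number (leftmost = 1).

2

The final syllable (7, stu) is extrametrical; the stress domain is syllables 1–6.
Weights: 1 ke: H, 2 gu: H, 3 spo L, 4 lu L, 5 ma L, 6 ga L.
Heavy syllables in the domain: 1, 2. The rightmost is syllable 2 (gu:).
Primary stress: syllable 2 → ke:.ˈgu:.spo.lu.ma.ga.stu.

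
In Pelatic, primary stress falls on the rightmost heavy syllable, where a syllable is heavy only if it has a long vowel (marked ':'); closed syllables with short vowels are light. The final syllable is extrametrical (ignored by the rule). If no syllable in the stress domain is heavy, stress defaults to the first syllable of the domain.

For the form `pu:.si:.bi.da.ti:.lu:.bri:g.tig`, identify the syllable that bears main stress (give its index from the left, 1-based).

The final syllable (8, tig) is extrametrical; the stress domain is syllables 1–7.
Weights: 1 pu: H, 2 si: H, 3 bi L, 4 da L, 5 ti: H, 6 lu: H, 7 bri:g H.
Heavy syllables in the domain: 1, 2, 5, 6, 7. The rightmost is syllable 7 (bri:g).
Primary stress: syllable 7 → pu:.si:.bi.da.ti:.lu:.ˈbri:g.tig.

7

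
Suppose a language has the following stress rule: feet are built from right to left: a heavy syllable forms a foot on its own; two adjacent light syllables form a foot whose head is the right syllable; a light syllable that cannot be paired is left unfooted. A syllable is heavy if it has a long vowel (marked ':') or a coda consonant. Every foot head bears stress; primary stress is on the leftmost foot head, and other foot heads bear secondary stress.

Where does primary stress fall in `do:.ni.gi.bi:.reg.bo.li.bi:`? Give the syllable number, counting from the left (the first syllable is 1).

1

Weights: 1 do: H, 2 ni L, 3 gi L, 4 bi: H, 5 reg H, 6 bo L, 7 li L, 8 bi: H.
Parse right to left (heavy = foot alone; LL = one foot; stranded L unfooted): (ˈdo:) (ni.ˈgi) (ˈbi:) (ˈreg) (bo.ˈli) (ˈbi:).
Foot heads: 1, 3, 4, 5, 7, 8.
Primary stress on the leftmost head = syllable 1.
Primary stress: syllable 1 → ˈdo:.ni.gi.bi:.reg.bo.li.bi:.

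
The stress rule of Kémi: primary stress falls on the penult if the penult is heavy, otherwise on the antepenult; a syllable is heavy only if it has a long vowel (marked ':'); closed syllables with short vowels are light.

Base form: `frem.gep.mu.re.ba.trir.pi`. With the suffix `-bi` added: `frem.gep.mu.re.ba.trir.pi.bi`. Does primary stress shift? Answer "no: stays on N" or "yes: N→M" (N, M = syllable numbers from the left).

Base `frem.gep.mu.re.ba.trir.pi` (7 syllables):
  Weights: 5 ba L, 6 trir L, 7 pi L.
  The penult (syllable 6, trir) is light, so stress falls on the antepenult (syllable 5, ba).
  → primary stress on syllable 5.
Suffixed `frem.gep.mu.re.ba.trir.pi.bi` (8 syllables):
  Weights: 6 trir L, 7 pi L, 8 bi L.
  The penult (syllable 7, pi) is light, so stress falls on the antepenult (syllable 6, trir).
  → primary stress on syllable 6.

yes: 5→6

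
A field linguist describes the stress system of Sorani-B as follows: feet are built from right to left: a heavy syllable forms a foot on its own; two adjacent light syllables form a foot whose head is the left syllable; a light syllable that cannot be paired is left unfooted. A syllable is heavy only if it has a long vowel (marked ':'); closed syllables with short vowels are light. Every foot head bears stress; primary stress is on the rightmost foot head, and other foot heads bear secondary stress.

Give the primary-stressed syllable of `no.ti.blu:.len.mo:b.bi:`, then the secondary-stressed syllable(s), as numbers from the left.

Weights: 1 no L, 2 ti L, 3 blu: H, 4 len L, 5 mo:b H, 6 bi: H.
Parse right to left (heavy = foot alone; LL = one foot; stranded L unfooted): (ˈno.ti) (ˈblu:) len (ˈmo:b) (ˈbi:).
Foot heads: 1, 3, 5, 6.
Primary stress on the rightmost head = syllable 6.
Secondary stress on 1, 3, 5: ˌno.ti.ˌblu:.len.ˌmo:b.ˈbi:.

primary 6, secondary 1, 3, 5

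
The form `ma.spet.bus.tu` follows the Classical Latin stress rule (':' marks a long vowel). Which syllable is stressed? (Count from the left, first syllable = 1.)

3

Classical Latin: stress the penult if heavy (long vowel or closed), else the antepenult.
Weights: 2 spet H, 3 bus H, 4 tu L.
The penult (syllable 3, bus) is heavy, so it takes stress.
Stress on syllable 3: ma.spet.ˈbus.tu.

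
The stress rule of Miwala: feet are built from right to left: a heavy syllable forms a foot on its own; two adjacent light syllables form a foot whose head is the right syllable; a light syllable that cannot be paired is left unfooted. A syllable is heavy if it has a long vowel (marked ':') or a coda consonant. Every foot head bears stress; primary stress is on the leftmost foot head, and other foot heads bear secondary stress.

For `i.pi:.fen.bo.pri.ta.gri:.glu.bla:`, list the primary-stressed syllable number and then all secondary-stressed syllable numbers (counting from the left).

primary 2, secondary 3, 6, 7, 9

Weights: 1 i L, 2 pi: H, 3 fen H, 4 bo L, 5 pri L, 6 ta L, 7 gri: H, 8 glu L, 9 bla: H.
Parse right to left (heavy = foot alone; LL = one foot; stranded L unfooted): i (ˈpi:) (ˈfen) bo (pri.ˈta) (ˈgri:) glu (ˈbla:).
Foot heads: 2, 3, 6, 7, 9.
Primary stress on the leftmost head = syllable 2.
Secondary stress on 3, 6, 7, 9: i.ˈpi:.ˌfen.bo.pri.ˌta.ˌgri:.glu.ˌbla:.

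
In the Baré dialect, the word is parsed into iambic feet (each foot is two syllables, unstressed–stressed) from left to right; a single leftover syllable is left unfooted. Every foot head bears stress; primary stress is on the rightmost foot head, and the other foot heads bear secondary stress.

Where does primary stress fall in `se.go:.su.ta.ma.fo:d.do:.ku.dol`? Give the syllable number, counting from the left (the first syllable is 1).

8

Parse left to right into iambic (σˈσ) feet: (se.ˈgo:) (su.ˈta) (ma.ˈfo:d) (do:.ˈku) dol. Syllable 9 is left unfooted.
Foot heads (stressed positions): 2, 4, 6, 8.
End Rule Rightmost: primary stress on the rightmost head = syllable 8.
Primary stress: syllable 8 → se.go:.su.ta.ma.fo:d.do:.ˈku.dol.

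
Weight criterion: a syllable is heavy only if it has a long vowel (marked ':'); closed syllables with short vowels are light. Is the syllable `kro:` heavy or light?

heavy

`kro:`: long vowel, open (no coda). Long vowel → heavy.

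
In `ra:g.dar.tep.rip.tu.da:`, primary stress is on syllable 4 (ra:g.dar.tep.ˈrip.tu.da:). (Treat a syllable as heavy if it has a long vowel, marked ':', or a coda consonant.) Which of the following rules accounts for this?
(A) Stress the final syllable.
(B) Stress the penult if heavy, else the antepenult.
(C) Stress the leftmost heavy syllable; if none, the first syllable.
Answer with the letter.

Rule A → syllable 6 (observed: 4).
Rule B → syllable 4 ✓.
Rule C → syllable 1 (observed: 4).

B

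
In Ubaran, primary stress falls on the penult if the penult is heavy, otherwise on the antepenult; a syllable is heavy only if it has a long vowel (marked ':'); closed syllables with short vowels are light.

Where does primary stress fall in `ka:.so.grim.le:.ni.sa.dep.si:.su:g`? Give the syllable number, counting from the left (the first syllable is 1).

8

Weights: 7 dep L, 8 si: H, 9 su:g H.
The penult (syllable 8, si:) is heavy, so it takes stress.
Primary stress: syllable 8 → ka:.so.grim.le:.ni.sa.dep.ˈsi:.su:g.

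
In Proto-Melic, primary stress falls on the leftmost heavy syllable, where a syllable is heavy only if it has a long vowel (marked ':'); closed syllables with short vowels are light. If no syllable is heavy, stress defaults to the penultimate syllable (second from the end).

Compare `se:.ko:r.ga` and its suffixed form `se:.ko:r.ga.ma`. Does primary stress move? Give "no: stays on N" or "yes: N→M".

Base `se:.ko:r.ga` (3 syllables):
  Weights: 1 se: H, 2 ko:r H, 3 ga L.
  Heavy syllables in the domain: 1, 2. The leftmost is syllable 1 (se:).
  → primary stress on syllable 1.
Suffixed `se:.ko:r.ga.ma` (4 syllables):
  Weights: 1 se: H, 2 ko:r H, 3 ga L, 4 ma L.
  Heavy syllables in the domain: 1, 2. The leftmost is syllable 1 (se:).
  → primary stress on syllable 1.

no: stays on 1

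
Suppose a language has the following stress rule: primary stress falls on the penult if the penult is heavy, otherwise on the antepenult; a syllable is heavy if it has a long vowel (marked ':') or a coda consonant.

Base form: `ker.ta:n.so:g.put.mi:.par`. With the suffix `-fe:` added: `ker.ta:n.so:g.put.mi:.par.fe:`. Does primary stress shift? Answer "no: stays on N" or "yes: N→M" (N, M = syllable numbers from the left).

Base `ker.ta:n.so:g.put.mi:.par` (6 syllables):
  Weights: 4 put H, 5 mi: H, 6 par H.
  The penult (syllable 5, mi:) is heavy, so it takes stress.
  → primary stress on syllable 5.
Suffixed `ker.ta:n.so:g.put.mi:.par.fe:` (7 syllables):
  Weights: 5 mi: H, 6 par H, 7 fe: H.
  The penult (syllable 6, par) is heavy, so it takes stress.
  → primary stress on syllable 6.

yes: 5→6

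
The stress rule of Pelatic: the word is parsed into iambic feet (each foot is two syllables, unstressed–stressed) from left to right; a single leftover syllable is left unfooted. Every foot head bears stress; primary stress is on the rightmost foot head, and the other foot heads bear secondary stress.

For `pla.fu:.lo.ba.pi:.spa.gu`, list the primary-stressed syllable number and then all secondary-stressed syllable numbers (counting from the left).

Parse left to right into iambic (σˈσ) feet: (pla.ˈfu:) (lo.ˈba) (pi:.ˈspa) gu. Syllable 7 is left unfooted.
Foot heads (stressed positions): 2, 4, 6.
End Rule Rightmost: primary stress on the rightmost head = syllable 6.
Secondary stress on 2, 4: pla.ˌfu:.lo.ˌba.pi:.ˈspa.gu.

primary 6, secondary 2, 4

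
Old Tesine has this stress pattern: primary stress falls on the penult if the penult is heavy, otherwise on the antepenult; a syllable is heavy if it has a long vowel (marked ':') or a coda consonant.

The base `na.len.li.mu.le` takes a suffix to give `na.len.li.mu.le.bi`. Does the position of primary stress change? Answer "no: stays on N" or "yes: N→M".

Base `na.len.li.mu.le` (5 syllables):
  Weights: 3 li L, 4 mu L, 5 le L.
  The penult (syllable 4, mu) is light, so stress falls on the antepenult (syllable 3, li).
  → primary stress on syllable 3.
Suffixed `na.len.li.mu.le.bi` (6 syllables):
  Weights: 4 mu L, 5 le L, 6 bi L.
  The penult (syllable 5, le) is light, so stress falls on the antepenult (syllable 4, mu).
  → primary stress on syllable 4.

yes: 3→4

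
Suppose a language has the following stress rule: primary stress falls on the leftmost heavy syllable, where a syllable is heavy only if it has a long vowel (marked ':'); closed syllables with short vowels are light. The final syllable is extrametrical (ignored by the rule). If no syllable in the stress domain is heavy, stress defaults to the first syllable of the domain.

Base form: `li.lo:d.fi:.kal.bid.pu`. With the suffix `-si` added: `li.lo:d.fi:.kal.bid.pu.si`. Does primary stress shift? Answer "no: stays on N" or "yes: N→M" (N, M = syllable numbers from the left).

no: stays on 2

Base `li.lo:d.fi:.kal.bid.pu` (6 syllables):
  The final syllable (6, pu) is extrametrical; the stress domain is syllables 1–5.
  Weights: 1 li L, 2 lo:d H, 3 fi: H, 4 kal L, 5 bid L.
  Heavy syllables in the domain: 2, 3. The leftmost is syllable 2 (lo:d).
  → primary stress on syllable 2.
Suffixed `li.lo:d.fi:.kal.bid.pu.si` (7 syllables):
  The final syllable (7, si) is extrametrical; the stress domain is syllables 1–6.
  Weights: 1 li L, 2 lo:d H, 3 fi: H, 4 kal L, 5 bid L, 6 pu L.
  Heavy syllables in the domain: 2, 3. The leftmost is syllable 2 (lo:d).
  → primary stress on syllable 2.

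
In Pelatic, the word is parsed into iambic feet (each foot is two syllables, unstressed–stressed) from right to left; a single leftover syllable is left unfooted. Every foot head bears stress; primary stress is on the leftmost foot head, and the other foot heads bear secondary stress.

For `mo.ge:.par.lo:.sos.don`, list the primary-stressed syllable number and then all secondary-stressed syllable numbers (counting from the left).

primary 2, secondary 4, 6

Parse right to left into iambic (σˈσ) feet: (mo.ˈge:) (par.ˈlo:) (sos.ˈdon).
Foot heads (stressed positions): 2, 4, 6.
End Rule Leftmost: primary stress on the leftmost head = syllable 2.
Secondary stress on 4, 6: mo.ˈge:.par.ˌlo:.sos.ˌdon.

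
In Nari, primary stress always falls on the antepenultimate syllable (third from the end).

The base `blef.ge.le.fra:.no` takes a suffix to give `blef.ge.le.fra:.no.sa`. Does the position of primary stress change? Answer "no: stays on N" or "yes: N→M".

yes: 3→4

Base `blef.ge.le.fra:.no` (5 syllables):
  The word has 5 syllables; the antepenultimate syllable (third from the end) is syllable 3 (le).
  → primary stress on syllable 3.
Suffixed `blef.ge.le.fra:.no.sa` (6 syllables):
  The word has 6 syllables; the antepenultimate syllable (third from the end) is syllable 4 (fra:).
  → primary stress on syllable 4.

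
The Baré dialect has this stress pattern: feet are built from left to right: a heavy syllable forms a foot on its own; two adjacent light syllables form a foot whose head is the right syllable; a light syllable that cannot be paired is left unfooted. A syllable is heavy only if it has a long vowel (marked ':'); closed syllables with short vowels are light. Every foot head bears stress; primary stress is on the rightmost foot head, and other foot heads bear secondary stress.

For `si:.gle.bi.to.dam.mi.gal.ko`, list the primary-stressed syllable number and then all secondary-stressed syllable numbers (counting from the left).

Weights: 1 si: H, 2 gle L, 3 bi L, 4 to L, 5 dam L, 6 mi L, 7 gal L, 8 ko L.
Parse left to right (heavy = foot alone; LL = one foot; stranded L unfooted): (ˈsi:) (gle.ˈbi) (to.ˈdam) (mi.ˈgal) ko.
Foot heads: 1, 3, 5, 7.
Primary stress on the rightmost head = syllable 7.
Secondary stress on 1, 3, 5: ˌsi:.gle.ˌbi.to.ˌdam.mi.ˈgal.ko.

primary 7, secondary 1, 3, 5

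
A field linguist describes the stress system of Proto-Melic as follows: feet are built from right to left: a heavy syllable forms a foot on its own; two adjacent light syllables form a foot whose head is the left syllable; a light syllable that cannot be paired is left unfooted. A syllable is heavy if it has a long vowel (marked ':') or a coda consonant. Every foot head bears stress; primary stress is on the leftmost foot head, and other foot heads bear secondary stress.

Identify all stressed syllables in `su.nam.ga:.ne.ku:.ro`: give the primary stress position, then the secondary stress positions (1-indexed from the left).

primary 2, secondary 3, 5

Weights: 1 su L, 2 nam H, 3 ga: H, 4 ne L, 5 ku: H, 6 ro L.
Parse right to left (heavy = foot alone; LL = one foot; stranded L unfooted): su (ˈnam) (ˈga:) ne (ˈku:) ro.
Foot heads: 2, 3, 5.
Primary stress on the leftmost head = syllable 2.
Secondary stress on 3, 5: su.ˈnam.ˌga:.ne.ˌku:.ro.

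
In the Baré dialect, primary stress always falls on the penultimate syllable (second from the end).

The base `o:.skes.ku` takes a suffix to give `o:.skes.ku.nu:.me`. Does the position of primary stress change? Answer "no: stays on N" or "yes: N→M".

Base `o:.skes.ku` (3 syllables):
  The word has 3 syllables; the penultimate syllable (second from the end) is syllable 2 (skes).
  → primary stress on syllable 2.
Suffixed `o:.skes.ku.nu:.me` (5 syllables):
  The word has 5 syllables; the penultimate syllable (second from the end) is syllable 4 (nu:).
  → primary stress on syllable 4.

yes: 2→4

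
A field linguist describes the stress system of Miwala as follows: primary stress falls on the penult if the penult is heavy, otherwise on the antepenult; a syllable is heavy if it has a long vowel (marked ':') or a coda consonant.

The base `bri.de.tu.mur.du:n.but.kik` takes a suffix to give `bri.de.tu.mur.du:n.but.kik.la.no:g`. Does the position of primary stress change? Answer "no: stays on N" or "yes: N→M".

yes: 6→7

Base `bri.de.tu.mur.du:n.but.kik` (7 syllables):
  Weights: 5 du:n H, 6 but H, 7 kik H.
  The penult (syllable 6, but) is heavy, so it takes stress.
  → primary stress on syllable 6.
Suffixed `bri.de.tu.mur.du:n.but.kik.la.no:g` (9 syllables):
  Weights: 7 kik H, 8 la L, 9 no:g H.
  The penult (syllable 8, la) is light, so stress falls on the antepenult (syllable 7, kik).
  → primary stress on syllable 7.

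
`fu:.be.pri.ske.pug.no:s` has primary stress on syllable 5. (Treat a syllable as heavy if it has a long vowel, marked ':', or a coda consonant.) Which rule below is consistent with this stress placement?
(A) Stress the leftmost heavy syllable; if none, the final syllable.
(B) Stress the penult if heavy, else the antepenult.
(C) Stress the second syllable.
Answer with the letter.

Rule A → syllable 1 (observed: 5).
Rule B → syllable 5 ✓.
Rule C → syllable 2 (observed: 5).

B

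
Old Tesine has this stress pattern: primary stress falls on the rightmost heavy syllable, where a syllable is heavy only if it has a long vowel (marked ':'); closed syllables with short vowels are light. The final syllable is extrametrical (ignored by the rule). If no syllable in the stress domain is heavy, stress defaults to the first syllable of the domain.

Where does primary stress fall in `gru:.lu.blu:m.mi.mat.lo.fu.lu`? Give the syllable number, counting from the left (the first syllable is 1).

The final syllable (8, lu) is extrametrical; the stress domain is syllables 1–7.
Weights: 1 gru: H, 2 lu L, 3 blu:m H, 4 mi L, 5 mat L, 6 lo L, 7 fu L.
Heavy syllables in the domain: 1, 3. The rightmost is syllable 3 (blu:m).
Primary stress: syllable 3 → gru:.lu.ˈblu:m.mi.mat.lo.fu.lu.

3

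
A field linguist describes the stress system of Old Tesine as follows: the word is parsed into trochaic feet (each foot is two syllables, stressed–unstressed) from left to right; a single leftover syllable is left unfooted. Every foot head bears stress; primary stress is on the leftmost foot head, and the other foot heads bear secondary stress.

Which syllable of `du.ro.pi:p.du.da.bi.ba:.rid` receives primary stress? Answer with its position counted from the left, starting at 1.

Parse left to right into trochaic (ˈσσ) feet: (ˈdu.ro) (ˈpi:p.du) (ˈda.bi) (ˈba:.rid).
Foot heads (stressed positions): 1, 3, 5, 7.
End Rule Leftmost: primary stress on the leftmost head = syllable 1.
Primary stress: syllable 1 → ˈdu.ro.pi:p.du.da.bi.ba:.rid.

1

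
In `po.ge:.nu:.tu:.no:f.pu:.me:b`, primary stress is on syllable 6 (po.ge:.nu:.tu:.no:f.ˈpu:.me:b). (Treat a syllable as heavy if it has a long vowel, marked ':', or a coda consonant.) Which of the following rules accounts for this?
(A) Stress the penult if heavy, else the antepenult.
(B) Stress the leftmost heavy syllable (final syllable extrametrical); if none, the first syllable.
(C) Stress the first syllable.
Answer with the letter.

A

Rule A → syllable 6 ✓.
Rule B → syllable 2 (observed: 6).
Rule C → syllable 1 (observed: 6).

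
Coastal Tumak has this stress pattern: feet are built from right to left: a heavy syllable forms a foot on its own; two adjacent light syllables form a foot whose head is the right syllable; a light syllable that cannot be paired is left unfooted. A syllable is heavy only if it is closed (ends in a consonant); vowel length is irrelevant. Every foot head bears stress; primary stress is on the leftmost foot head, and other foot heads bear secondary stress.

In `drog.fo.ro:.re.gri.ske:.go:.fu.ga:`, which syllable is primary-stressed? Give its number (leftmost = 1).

Weights: 1 drog H, 2 fo L, 3 ro: L, 4 re L, 5 gri L, 6 ske: L, 7 go: L, 8 fu L, 9 ga: L.
Parse right to left (heavy = foot alone; LL = one foot; stranded L unfooted): (ˈdrog) (fo.ˈro:) (re.ˈgri) (ske:.ˈgo:) (fu.ˈga:).
Foot heads: 1, 3, 5, 7, 9.
Primary stress on the leftmost head = syllable 1.
Primary stress: syllable 1 → ˈdrog.fo.ro:.re.gri.ske:.go:.fu.ga:.

1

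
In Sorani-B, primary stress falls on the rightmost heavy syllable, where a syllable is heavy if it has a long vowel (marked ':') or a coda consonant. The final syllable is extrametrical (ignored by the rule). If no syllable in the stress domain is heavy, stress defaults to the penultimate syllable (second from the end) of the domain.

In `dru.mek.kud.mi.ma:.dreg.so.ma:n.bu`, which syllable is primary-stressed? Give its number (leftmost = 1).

The final syllable (9, bu) is extrametrical; the stress domain is syllables 1–8.
Weights: 1 dru L, 2 mek H, 3 kud H, 4 mi L, 5 ma: H, 6 dreg H, 7 so L, 8 ma:n H.
Heavy syllables in the domain: 2, 3, 5, 6, 8. The rightmost is syllable 8 (ma:n).
Primary stress: syllable 8 → dru.mek.kud.mi.ma:.dreg.so.ˈma:n.bu.

8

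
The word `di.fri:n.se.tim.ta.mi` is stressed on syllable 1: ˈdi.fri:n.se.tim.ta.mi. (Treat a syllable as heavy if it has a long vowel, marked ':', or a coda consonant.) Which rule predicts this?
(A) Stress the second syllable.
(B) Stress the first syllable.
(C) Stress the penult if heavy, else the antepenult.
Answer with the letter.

Rule A → syllable 2 (observed: 1).
Rule B → syllable 1 ✓.
Rule C → syllable 4 (observed: 1).

B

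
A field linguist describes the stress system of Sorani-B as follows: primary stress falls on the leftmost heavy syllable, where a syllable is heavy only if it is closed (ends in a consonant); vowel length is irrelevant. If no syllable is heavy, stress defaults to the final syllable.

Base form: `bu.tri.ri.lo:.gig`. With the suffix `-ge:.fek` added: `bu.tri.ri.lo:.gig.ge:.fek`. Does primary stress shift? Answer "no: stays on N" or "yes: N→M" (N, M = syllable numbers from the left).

no: stays on 5

Base `bu.tri.ri.lo:.gig` (5 syllables):
  Weights: 1 bu L, 2 tri L, 3 ri L, 4 lo: L, 5 gig H.
  Heavy syllables in the domain: 5. The leftmost is syllable 5 (gig).
  → primary stress on syllable 5.
Suffixed `bu.tri.ri.lo:.gig.ge:.fek` (7 syllables):
  Weights: 1 bu L, 2 tri L, 3 ri L, 4 lo: L, 5 gig H, 6 ge: L, 7 fek H.
  Heavy syllables in the domain: 5, 7. The leftmost is syllable 5 (gig).
  → primary stress on syllable 5.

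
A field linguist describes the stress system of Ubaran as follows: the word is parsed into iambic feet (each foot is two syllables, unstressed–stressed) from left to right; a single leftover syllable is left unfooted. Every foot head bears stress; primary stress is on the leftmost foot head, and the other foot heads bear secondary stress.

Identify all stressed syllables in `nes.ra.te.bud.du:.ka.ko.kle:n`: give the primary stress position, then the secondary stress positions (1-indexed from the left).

primary 2, secondary 4, 6, 8

Parse left to right into iambic (σˈσ) feet: (nes.ˈra) (te.ˈbud) (du:.ˈka) (ko.ˈkle:n).
Foot heads (stressed positions): 2, 4, 6, 8.
End Rule Leftmost: primary stress on the leftmost head = syllable 2.
Secondary stress on 4, 6, 8: nes.ˈra.te.ˌbud.du:.ˌka.ko.ˌkle:n.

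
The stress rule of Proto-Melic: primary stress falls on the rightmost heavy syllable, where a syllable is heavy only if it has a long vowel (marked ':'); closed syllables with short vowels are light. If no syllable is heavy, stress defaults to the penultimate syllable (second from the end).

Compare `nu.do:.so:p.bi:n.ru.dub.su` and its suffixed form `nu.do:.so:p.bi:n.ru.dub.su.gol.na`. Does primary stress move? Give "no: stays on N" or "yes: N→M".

no: stays on 4

Base `nu.do:.so:p.bi:n.ru.dub.su` (7 syllables):
  Weights: 1 nu L, 2 do: H, 3 so:p H, 4 bi:n H, 5 ru L, 6 dub L, 7 su L.
  Heavy syllables in the domain: 2, 3, 4. The rightmost is syllable 4 (bi:n).
  → primary stress on syllable 4.
Suffixed `nu.do:.so:p.bi:n.ru.dub.su.gol.na` (9 syllables):
  Weights: 1 nu L, 2 do: H, 3 so:p H, 4 bi:n H, 5 ru L, 6 dub L, 7 su L, 8 gol L, 9 na L.
  Heavy syllables in the domain: 2, 3, 4. The rightmost is syllable 4 (bi:n).
  → primary stress on syllable 4.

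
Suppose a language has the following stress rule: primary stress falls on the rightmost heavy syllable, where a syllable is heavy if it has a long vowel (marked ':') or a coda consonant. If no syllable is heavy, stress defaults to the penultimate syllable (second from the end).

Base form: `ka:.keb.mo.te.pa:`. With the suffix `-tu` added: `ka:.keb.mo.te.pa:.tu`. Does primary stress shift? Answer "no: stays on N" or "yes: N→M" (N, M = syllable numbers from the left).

no: stays on 5

Base `ka:.keb.mo.te.pa:` (5 syllables):
  Weights: 1 ka: H, 2 keb H, 3 mo L, 4 te L, 5 pa: H.
  Heavy syllables in the domain: 1, 2, 5. The rightmost is syllable 5 (pa:).
  → primary stress on syllable 5.
Suffixed `ka:.keb.mo.te.pa:.tu` (6 syllables):
  Weights: 1 ka: H, 2 keb H, 3 mo L, 4 te L, 5 pa: H, 6 tu L.
  Heavy syllables in the domain: 1, 2, 5. The rightmost is syllable 5 (pa:).
  → primary stress on syllable 5.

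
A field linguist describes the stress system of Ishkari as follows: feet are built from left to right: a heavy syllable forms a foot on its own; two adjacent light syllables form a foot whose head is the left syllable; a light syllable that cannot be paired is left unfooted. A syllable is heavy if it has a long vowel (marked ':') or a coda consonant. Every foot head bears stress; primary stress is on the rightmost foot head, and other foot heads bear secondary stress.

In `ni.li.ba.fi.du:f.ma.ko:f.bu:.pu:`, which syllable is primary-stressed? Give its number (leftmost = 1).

Weights: 1 ni L, 2 li L, 3 ba L, 4 fi L, 5 du:f H, 6 ma L, 7 ko:f H, 8 bu: H, 9 pu: H.
Parse left to right (heavy = foot alone; LL = one foot; stranded L unfooted): (ˈni.li) (ˈba.fi) (ˈdu:f) ma (ˈko:f) (ˈbu:) (ˈpu:).
Foot heads: 1, 3, 5, 7, 8, 9.
Primary stress on the rightmost head = syllable 9.
Primary stress: syllable 9 → ni.li.ba.fi.du:f.ma.ko:f.bu:.ˈpu:.

9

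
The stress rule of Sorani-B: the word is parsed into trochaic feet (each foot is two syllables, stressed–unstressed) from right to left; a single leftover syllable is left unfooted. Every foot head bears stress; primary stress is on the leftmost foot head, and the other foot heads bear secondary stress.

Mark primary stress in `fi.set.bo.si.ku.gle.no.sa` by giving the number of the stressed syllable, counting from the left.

1

Parse right to left into trochaic (ˈσσ) feet: (ˈfi.set) (ˈbo.si) (ˈku.gle) (ˈno.sa).
Foot heads (stressed positions): 1, 3, 5, 7.
End Rule Leftmost: primary stress on the leftmost head = syllable 1.
Primary stress: syllable 1 → ˈfi.set.bo.si.ku.gle.no.sa.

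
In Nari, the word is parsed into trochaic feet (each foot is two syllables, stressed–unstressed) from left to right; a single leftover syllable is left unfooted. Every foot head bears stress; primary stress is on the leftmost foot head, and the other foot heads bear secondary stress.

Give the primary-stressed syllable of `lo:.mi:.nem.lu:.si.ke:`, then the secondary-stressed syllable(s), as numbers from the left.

Parse left to right into trochaic (ˈσσ) feet: (ˈlo:.mi:) (ˈnem.lu:) (ˈsi.ke:).
Foot heads (stressed positions): 1, 3, 5.
End Rule Leftmost: primary stress on the leftmost head = syllable 1.
Secondary stress on 3, 5: ˈlo:.mi:.ˌnem.lu:.ˌsi.ke:.

primary 1, secondary 3, 5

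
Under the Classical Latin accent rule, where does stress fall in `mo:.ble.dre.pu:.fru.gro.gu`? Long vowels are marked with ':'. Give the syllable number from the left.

5

Classical Latin: stress the penult if heavy (long vowel or closed), else the antepenult.
Weights: 5 fru L, 6 gro L, 7 gu L.
The penult (syllable 6, gro) is light, so stress falls on the antepenult (syllable 5, fru).
Stress on syllable 5: mo:.ble.dre.pu:.ˈfru.gro.gu.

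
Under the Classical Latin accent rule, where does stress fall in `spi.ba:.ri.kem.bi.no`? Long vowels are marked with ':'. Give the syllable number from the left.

4

Classical Latin: stress the penult if heavy (long vowel or closed), else the antepenult.
Weights: 4 kem H, 5 bi L, 6 no L.
The penult (syllable 5, bi) is light, so stress falls on the antepenult (syllable 4, kem).
Stress on syllable 4: spi.ba:.ri.ˈkem.bi.no.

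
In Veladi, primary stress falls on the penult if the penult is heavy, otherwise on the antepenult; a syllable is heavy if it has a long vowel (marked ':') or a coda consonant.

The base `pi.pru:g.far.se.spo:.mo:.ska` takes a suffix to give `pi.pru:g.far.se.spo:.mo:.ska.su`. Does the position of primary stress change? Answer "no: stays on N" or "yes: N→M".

Base `pi.pru:g.far.se.spo:.mo:.ska` (7 syllables):
  Weights: 5 spo: H, 6 mo: H, 7 ska L.
  The penult (syllable 6, mo:) is heavy, so it takes stress.
  → primary stress on syllable 6.
Suffixed `pi.pru:g.far.se.spo:.mo:.ska.su` (8 syllables):
  Weights: 6 mo: H, 7 ska L, 8 su L.
  The penult (syllable 7, ska) is light, so stress falls on the antepenult (syllable 6, mo:).
  → primary stress on syllable 6.

no: stays on 6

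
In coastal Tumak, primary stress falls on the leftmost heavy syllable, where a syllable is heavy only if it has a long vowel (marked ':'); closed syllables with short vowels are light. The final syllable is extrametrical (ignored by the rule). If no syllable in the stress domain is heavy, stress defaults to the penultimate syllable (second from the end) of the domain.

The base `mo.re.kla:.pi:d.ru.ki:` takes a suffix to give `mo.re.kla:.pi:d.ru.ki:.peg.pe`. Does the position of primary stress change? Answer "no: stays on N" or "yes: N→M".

no: stays on 3

Base `mo.re.kla:.pi:d.ru.ki:` (6 syllables):
  The final syllable (6, ki:) is extrametrical; the stress domain is syllables 1–5.
  Weights: 1 mo L, 2 re L, 3 kla: H, 4 pi:d H, 5 ru L.
  Heavy syllables in the domain: 3, 4. The leftmost is syllable 3 (kla:).
  → primary stress on syllable 3.
Suffixed `mo.re.kla:.pi:d.ru.ki:.peg.pe` (8 syllables):
  The final syllable (8, pe) is extrametrical; the stress domain is syllables 1–7.
  Weights: 1 mo L, 2 re L, 3 kla: H, 4 pi:d H, 5 ru L, 6 ki: H, 7 peg L.
  Heavy syllables in the domain: 3, 4, 6. The leftmost is syllable 3 (kla:).
  → primary stress on syllable 3.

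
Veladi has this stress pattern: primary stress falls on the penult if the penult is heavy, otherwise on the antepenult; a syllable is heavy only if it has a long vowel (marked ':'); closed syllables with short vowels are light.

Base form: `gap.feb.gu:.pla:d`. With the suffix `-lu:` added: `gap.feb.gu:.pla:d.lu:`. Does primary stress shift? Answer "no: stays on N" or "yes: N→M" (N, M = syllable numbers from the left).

Base `gap.feb.gu:.pla:d` (4 syllables):
  Weights: 2 feb L, 3 gu: H, 4 pla:d H.
  The penult (syllable 3, gu:) is heavy, so it takes stress.
  → primary stress on syllable 3.
Suffixed `gap.feb.gu:.pla:d.lu:` (5 syllables):
  Weights: 3 gu: H, 4 pla:d H, 5 lu: H.
  The penult (syllable 4, pla:d) is heavy, so it takes stress.
  → primary stress on syllable 4.

yes: 3→4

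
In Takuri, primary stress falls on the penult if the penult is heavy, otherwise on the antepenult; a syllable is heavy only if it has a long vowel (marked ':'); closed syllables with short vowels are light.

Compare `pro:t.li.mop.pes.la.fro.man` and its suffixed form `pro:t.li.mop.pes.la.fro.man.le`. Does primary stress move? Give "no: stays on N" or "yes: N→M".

yes: 5→6

Base `pro:t.li.mop.pes.la.fro.man` (7 syllables):
  Weights: 5 la L, 6 fro L, 7 man L.
  The penult (syllable 6, fro) is light, so stress falls on the antepenult (syllable 5, la).
  → primary stress on syllable 5.
Suffixed `pro:t.li.mop.pes.la.fro.man.le` (8 syllables):
  Weights: 6 fro L, 7 man L, 8 le L.
  The penult (syllable 7, man) is light, so stress falls on the antepenult (syllable 6, fro).
  → primary stress on syllable 6.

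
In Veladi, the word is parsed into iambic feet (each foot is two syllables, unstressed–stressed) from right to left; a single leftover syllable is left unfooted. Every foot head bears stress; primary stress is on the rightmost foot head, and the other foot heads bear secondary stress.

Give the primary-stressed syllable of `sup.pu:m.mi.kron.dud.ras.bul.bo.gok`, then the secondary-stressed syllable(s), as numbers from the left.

Parse right to left into iambic (σˈσ) feet: sup (pu:m.ˈmi) (kron.ˈdud) (ras.ˈbul) (bo.ˈgok). Syllable 1 is left unfooted.
Foot heads (stressed positions): 3, 5, 7, 9.
End Rule Rightmost: primary stress on the rightmost head = syllable 9.
Secondary stress on 3, 5, 7: sup.pu:m.ˌmi.kron.ˌdud.ras.ˌbul.bo.ˈgok.

primary 9, secondary 3, 5, 7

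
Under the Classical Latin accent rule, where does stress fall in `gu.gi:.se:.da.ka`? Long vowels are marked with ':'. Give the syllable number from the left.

3

Classical Latin: stress the penult if heavy (long vowel or closed), else the antepenult.
Weights: 3 se: H, 4 da L, 5 ka L.
The penult (syllable 4, da) is light, so stress falls on the antepenult (syllable 3, se:).
Stress on syllable 3: gu.gi:.ˈse:.da.ka.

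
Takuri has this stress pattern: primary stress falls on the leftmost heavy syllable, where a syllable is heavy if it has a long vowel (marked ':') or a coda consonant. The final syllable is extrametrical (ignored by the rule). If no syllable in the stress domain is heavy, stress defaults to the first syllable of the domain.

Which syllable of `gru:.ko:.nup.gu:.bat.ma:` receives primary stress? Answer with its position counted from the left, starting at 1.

1

The final syllable (6, ma:) is extrametrical; the stress domain is syllables 1–5.
Weights: 1 gru: H, 2 ko: H, 3 nup H, 4 gu: H, 5 bat H.
Heavy syllables in the domain: 1, 2, 3, 4, 5. The leftmost is syllable 1 (gru:).
Primary stress: syllable 1 → ˈgru:.ko:.nup.gu:.bat.ma:.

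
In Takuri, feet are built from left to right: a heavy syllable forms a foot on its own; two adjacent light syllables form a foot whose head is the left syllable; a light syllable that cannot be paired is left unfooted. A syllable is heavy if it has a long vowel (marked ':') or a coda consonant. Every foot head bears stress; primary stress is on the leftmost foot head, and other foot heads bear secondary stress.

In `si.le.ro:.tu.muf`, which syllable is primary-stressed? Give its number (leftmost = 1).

Weights: 1 si L, 2 le L, 3 ro: H, 4 tu L, 5 muf H.
Parse left to right (heavy = foot alone; LL = one foot; stranded L unfooted): (ˈsi.le) (ˈro:) tu (ˈmuf).
Foot heads: 1, 3, 5.
Primary stress on the leftmost head = syllable 1.
Primary stress: syllable 1 → ˈsi.le.ro:.tu.muf.

1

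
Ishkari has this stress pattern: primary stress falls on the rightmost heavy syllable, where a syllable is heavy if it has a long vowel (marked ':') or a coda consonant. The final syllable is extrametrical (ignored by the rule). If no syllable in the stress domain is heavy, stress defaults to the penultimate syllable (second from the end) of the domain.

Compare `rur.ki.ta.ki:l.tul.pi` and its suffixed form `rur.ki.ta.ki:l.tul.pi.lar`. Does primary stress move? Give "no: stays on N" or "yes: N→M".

Base `rur.ki.ta.ki:l.tul.pi` (6 syllables):
  The final syllable (6, pi) is extrametrical; the stress domain is syllables 1–5.
  Weights: 1 rur H, 2 ki L, 3 ta L, 4 ki:l H, 5 tul H.
  Heavy syllables in the domain: 1, 4, 5. The rightmost is syllable 5 (tul).
  → primary stress on syllable 5.
Suffixed `rur.ki.ta.ki:l.tul.pi.lar` (7 syllables):
  The final syllable (7, lar) is extrametrical; the stress domain is syllables 1–6.
  Weights: 1 rur H, 2 ki L, 3 ta L, 4 ki:l H, 5 tul H, 6 pi L.
  Heavy syllables in the domain: 1, 4, 5. The rightmost is syllable 5 (tul).
  → primary stress on syllable 5.

no: stays on 5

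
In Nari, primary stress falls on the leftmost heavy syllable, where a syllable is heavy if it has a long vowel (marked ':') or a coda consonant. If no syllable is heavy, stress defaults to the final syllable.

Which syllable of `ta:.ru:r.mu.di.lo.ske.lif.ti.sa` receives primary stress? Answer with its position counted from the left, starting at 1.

1

Weights: 1 ta: H, 2 ru:r H, 3 mu L, 4 di L, 5 lo L, 6 ske L, 7 lif H, 8 ti L, 9 sa L.
Heavy syllables in the domain: 1, 2, 7. The leftmost is syllable 1 (ta:).
Primary stress: syllable 1 → ˈta:.ru:r.mu.di.lo.ske.lif.ti.sa.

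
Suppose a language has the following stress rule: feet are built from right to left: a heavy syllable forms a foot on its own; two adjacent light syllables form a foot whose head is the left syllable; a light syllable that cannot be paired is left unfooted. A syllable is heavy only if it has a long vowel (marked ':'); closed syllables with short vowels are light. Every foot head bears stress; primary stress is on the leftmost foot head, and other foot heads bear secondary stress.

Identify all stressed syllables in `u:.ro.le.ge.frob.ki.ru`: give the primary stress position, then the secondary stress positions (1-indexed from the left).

Weights: 1 u: H, 2 ro L, 3 le L, 4 ge L, 5 frob L, 6 ki L, 7 ru L.
Parse right to left (heavy = foot alone; LL = one foot; stranded L unfooted): (ˈu:) (ˈro.le) (ˈge.frob) (ˈki.ru).
Foot heads: 1, 2, 4, 6.
Primary stress on the leftmost head = syllable 1.
Secondary stress on 2, 4, 6: ˈu:.ˌro.le.ˌge.frob.ˌki.ru.

primary 1, secondary 2, 4, 6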